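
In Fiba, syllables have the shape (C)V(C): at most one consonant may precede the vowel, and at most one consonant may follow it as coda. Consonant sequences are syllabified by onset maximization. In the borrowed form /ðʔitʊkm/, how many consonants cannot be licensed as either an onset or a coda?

2

The consonants /ð/, /m/ cannot be parsed into a legal (C)V(C) syllable (at most one coda consonant is licensed; onsets are limited to one consonant).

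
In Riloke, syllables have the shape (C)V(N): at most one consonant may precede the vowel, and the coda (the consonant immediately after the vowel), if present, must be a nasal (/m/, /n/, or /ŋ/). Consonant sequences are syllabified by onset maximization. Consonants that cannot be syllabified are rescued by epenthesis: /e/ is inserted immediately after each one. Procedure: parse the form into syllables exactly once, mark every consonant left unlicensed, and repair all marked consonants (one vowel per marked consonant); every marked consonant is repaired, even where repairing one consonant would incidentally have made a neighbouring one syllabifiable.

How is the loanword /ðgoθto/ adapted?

ðegoθeto

Under (C)V(N), the unsyllabifiable consonants are /ð/, /θ/ (only a nasal (/m/, /n/, or /ŋ/) is licensed in coda position; onsets are limited to one consonant).
Epenthesis after each stranded consonant: /ð/ → /ðe/, /θ/ → /θe/.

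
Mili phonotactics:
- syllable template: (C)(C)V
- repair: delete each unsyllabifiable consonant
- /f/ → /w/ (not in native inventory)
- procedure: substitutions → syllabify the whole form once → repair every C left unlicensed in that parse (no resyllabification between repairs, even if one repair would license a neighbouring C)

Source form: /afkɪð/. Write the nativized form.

awkɪ

Substitution: /f/ → /w/, giving /awkɪð/.
Under (C)(C)V, the unsyllabifiable consonants are /ð/ (no codas are permitted; onsets may contain at most 2 consonants).
Each unlicensed consonant is deleted: /ð/.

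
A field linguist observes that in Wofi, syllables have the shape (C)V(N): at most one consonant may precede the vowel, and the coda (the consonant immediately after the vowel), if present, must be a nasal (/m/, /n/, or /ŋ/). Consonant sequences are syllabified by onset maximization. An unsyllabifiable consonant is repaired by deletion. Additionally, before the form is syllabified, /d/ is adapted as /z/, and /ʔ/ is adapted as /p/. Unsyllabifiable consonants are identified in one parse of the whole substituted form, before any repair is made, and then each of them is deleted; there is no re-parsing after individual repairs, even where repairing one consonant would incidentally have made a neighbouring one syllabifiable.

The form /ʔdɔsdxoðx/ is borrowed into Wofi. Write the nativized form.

Substitution: /ʔ/ → /p/, /d/ → /z/, giving /pzɔszxoðx/.
The consonants /p/, /s/, /z/, /ð/, /x/ cannot be parsed into a legal (C)V(N) syllable (only a nasal (/m/, /n/, or /ŋ/) is licensed in coda position; onsets are limited to one consonant).
Deleting the stranded consonants removes /p/, /s/, /z/, /ð/, /x/.

zɔxo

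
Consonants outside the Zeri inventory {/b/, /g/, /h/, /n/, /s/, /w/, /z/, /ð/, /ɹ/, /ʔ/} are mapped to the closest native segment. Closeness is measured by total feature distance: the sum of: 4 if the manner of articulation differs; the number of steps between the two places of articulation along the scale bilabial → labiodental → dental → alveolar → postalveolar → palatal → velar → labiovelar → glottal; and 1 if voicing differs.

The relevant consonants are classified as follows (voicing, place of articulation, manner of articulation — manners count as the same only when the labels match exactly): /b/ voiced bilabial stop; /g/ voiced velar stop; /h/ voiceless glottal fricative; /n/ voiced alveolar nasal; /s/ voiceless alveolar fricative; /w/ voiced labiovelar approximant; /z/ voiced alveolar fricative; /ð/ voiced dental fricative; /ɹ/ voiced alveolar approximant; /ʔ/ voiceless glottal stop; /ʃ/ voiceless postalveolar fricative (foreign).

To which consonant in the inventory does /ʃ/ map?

/s/ is closest: same manner (fricative), place distance 1 (postalveolar→alveolar), same voicing; total 1. Next closest is /z/ at distance 2.

s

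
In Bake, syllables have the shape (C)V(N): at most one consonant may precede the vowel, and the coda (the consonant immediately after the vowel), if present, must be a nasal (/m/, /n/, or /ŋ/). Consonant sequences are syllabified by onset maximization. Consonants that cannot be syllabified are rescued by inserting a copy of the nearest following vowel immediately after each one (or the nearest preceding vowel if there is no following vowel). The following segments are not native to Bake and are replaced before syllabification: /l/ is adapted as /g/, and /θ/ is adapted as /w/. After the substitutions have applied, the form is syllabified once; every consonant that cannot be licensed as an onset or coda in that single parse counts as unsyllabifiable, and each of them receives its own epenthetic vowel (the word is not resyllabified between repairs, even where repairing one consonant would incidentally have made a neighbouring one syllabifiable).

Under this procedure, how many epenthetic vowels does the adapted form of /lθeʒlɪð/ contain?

After substitution the input is /gweʒgɪð/.
The unsyllabifiable consonants are /g/, /ʒ/, /ð/; each receives one epenthetic vowel.

3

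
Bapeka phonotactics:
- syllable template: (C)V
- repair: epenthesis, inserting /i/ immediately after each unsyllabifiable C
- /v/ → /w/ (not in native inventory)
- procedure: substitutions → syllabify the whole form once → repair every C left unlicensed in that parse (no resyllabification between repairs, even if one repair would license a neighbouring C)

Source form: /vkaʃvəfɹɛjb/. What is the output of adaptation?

Substitution: /v/ → /w/, giving /wkaʃwəfɹɛjb/.
The consonants /w/, /ʃ/, /f/, /j/, /b/ cannot be parsed into a legal (C)V syllable (no codas are permitted; onsets are limited to one consonant).
Epenthesis after each stranded consonant: /w/ → /wi/, /ʃ/ → /ʃi/, /f/ → /fi/, /j/ → /ji/, /b/ → /bi/.

wikaʃiwəfiɹɛjibi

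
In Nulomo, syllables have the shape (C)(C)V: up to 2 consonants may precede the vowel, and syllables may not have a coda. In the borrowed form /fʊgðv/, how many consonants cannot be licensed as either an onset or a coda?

The consonants /g/, /ð/, /v/ cannot be parsed into a legal (C)(C)V syllable (no codas are permitted; onsets may contain at most 2 consonants).

3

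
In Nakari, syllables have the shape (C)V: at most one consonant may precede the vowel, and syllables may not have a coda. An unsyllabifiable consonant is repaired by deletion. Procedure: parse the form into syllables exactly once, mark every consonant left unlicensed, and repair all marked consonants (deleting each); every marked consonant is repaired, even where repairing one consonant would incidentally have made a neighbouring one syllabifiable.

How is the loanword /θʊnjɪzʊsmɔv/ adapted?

θʊjɪzʊmɔ

Syllabifying with onset maximization leaves /n/, /s/, /v/ stranded (no codas are permitted; onsets are limited to one consonant).
Deletion applies to /n/, /s/, /v/.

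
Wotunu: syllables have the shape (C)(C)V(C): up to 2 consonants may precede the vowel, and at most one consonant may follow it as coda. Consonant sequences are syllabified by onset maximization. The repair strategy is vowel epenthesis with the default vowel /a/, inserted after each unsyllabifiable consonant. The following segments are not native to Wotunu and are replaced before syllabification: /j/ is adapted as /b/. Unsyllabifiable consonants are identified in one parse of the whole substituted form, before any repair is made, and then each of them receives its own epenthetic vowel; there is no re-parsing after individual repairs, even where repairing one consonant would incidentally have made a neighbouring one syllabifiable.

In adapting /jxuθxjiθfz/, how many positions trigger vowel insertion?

After substitution the input is /bxuθxbiθfz/.
The unsyllabifiable consonants are /f/, /z/; each receives one epenthetic vowel.

2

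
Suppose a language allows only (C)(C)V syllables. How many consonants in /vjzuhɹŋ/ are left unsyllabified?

Syllabifying with onset maximization leaves /v/, /h/, /ɹ/, /ŋ/ stranded (no codas are permitted; onsets may contain at most 2 consonants).

4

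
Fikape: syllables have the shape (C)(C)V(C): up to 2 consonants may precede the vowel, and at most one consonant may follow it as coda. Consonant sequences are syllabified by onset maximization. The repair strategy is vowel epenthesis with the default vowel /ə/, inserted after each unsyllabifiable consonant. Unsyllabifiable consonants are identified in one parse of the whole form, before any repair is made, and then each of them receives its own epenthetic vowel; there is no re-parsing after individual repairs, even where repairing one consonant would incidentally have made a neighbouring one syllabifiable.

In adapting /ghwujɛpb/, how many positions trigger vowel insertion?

The unsyllabifiable consonants are /g/, /b/; each receives one epenthetic vowel.

2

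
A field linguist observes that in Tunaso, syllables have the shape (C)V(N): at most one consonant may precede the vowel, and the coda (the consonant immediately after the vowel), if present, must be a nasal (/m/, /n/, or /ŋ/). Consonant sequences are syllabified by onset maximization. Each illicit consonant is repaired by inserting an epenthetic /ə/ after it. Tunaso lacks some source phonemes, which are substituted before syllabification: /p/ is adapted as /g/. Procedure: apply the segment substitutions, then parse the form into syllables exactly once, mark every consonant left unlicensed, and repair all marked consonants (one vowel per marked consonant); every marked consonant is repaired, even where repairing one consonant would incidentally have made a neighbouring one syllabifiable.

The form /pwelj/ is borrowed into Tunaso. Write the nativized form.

Substitution: /p/ → /g/, giving /gwelj/.
Syllabifying with onset maximization leaves /g/, /l/, /j/ stranded (only a nasal (/m/, /n/, or /ŋ/) is licensed in coda position; onsets are limited to one consonant).
Each unlicensed consonant becomes the onset of a new syllable: /g/ → /gə/, /l/ → /lə/, /j/ → /jə/.

gəweləjə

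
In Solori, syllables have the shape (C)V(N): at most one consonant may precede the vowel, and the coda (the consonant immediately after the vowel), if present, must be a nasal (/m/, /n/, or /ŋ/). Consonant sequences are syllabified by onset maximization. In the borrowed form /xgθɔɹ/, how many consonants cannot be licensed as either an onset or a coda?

The consonants /x/, /g/, /ɹ/ cannot be parsed into a legal (C)V(N) syllable (only a nasal (/m/, /n/, or /ŋ/) is licensed in coda position; onsets are limited to one consonant).

3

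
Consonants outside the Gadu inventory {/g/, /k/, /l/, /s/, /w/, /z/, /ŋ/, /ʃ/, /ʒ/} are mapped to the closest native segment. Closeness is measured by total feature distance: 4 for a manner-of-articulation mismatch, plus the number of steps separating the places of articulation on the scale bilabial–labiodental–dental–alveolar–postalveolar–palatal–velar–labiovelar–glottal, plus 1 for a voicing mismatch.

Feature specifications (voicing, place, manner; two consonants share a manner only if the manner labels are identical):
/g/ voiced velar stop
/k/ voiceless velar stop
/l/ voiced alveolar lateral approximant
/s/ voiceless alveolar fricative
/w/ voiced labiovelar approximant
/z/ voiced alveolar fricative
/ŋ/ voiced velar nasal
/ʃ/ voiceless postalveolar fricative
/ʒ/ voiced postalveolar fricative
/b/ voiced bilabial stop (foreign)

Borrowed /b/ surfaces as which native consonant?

g

/g/ is closest: same manner (stop), place distance 6 (bilabial→velar), same voicing; total 6. Next closest is /k/ at distance 7.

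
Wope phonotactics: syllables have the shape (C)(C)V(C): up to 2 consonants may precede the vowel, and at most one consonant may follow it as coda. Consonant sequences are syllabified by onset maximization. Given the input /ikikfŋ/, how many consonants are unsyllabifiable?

Under (C)(C)V(C), the unsyllabifiable consonants are /f/, /ŋ/ (at most one coda consonant is licensed; onsets may contain at most 2 consonants).

2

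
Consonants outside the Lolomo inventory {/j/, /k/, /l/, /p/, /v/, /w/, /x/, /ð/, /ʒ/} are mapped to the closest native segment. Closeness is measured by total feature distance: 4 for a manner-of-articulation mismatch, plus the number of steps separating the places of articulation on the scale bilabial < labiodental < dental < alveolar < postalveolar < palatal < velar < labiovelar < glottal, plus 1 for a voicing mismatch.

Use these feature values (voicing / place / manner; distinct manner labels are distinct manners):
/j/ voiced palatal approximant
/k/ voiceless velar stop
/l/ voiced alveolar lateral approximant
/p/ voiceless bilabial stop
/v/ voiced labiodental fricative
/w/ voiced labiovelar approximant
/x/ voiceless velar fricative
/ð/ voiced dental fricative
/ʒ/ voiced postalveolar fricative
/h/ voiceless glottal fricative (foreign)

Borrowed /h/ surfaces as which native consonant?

x

/x/ is closest: same manner (fricative), place distance 2 (glottal→velar), same voicing; total 2. Next closest is /ʒ/ at distance 5.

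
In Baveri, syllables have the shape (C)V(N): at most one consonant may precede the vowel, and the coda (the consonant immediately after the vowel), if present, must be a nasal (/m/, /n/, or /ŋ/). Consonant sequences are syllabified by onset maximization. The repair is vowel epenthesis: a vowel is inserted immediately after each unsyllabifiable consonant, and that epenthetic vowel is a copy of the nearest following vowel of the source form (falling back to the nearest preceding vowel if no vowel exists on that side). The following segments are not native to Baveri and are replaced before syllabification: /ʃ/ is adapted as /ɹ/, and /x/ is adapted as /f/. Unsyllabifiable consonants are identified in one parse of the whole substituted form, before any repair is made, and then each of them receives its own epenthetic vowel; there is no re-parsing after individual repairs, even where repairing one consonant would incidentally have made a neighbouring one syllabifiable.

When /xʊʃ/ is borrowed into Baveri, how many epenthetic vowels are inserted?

1

After substitution the input is /fʊɹ/.
The unsyllabifiable consonants are /ɹ/; each receives one epenthetic vowel.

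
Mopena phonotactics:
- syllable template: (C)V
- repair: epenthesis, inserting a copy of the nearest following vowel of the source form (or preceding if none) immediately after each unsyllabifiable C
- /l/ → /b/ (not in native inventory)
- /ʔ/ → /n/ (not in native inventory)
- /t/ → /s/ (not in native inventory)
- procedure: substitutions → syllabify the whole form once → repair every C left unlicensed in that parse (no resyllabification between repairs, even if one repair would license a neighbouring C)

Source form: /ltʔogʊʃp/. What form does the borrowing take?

Substitution: /l/ → /b/, /t/ → /s/, /ʔ/ → /n/, giving /bsnogʊʃp/.
The consonants /b/, /s/, /ʃ/, /p/ cannot be parsed into a legal (C)V syllable (no codas are permitted; onsets are limited to one consonant).
Inserting the epenthetic vowel yields /b/ → /bo/, /s/ → /so/, /ʃ/ → /ʃʊ/, /p/ → /pʊ/.

bosonogʊʃʊpʊ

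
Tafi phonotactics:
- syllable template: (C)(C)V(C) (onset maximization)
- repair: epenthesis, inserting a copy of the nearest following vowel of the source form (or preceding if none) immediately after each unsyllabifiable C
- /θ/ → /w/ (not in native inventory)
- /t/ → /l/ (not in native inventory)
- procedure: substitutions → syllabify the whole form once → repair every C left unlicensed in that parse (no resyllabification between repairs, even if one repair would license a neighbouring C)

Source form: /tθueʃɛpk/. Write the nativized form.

Substitution: /t/ → /l/, /θ/ → /w/, giving /lwueʃɛpk/.
Under (C)(C)V(C), the unsyllabifiable consonants are /k/ (at most one coda consonant is licensed; onsets may contain at most 2 consonants).
Inserting the epenthetic vowel yields /k/ → /kɛ/.

lwueʃɛpkɛ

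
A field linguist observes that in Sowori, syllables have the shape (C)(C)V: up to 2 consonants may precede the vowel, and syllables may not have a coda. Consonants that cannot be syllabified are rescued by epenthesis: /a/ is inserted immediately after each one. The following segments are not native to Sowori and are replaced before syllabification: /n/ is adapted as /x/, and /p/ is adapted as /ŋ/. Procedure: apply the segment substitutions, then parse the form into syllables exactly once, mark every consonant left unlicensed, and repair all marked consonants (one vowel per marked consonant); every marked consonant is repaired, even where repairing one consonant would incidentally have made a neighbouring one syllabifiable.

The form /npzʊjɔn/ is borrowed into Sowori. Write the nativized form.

xaŋzʊjɔxa

Substitution: /n/ → /x/, /p/ → /ŋ/, giving /xŋzʊjɔx/.
Under (C)(C)V, the unsyllabifiable consonants are /x/, /x/ (no codas are permitted; onsets may contain at most 2 consonants).
Inserting the epenthetic vowel yields /x/ → /xa/, /x/ → /xa/.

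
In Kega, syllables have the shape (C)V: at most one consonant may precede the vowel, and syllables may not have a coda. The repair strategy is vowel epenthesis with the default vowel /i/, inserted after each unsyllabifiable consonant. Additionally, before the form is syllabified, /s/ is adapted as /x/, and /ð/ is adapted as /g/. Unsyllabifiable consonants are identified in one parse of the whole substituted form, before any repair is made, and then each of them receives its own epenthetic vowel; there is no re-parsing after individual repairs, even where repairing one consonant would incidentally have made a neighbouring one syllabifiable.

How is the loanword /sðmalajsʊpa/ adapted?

xigimalajixʊpa

Substitution: /s/ → /x/, /ð/ → /g/, giving /xgmalajxʊpa/.
Syllabifying with onset maximization leaves /x/, /g/, /j/ stranded (no codas are permitted; onsets are limited to one consonant).
Inserting the epenthetic vowel yields /x/ → /xi/, /g/ → /gi/, /j/ → /ji/.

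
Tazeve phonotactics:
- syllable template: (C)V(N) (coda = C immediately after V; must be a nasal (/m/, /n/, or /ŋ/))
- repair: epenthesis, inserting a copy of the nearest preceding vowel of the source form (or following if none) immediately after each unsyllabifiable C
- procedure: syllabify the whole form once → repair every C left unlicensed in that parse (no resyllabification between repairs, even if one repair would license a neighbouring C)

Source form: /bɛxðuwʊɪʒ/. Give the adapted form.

bɛxɛðuwʊɪʒɪ

Under (C)V(N), the unsyllabifiable consonants are /x/, /ʒ/ (only a nasal (/m/, /n/, or /ŋ/) is licensed in coda position; onsets are limited to one consonant).
Epenthesis after each stranded consonant: /x/ → /xɛ/, /ʒ/ → /ʒɪ/.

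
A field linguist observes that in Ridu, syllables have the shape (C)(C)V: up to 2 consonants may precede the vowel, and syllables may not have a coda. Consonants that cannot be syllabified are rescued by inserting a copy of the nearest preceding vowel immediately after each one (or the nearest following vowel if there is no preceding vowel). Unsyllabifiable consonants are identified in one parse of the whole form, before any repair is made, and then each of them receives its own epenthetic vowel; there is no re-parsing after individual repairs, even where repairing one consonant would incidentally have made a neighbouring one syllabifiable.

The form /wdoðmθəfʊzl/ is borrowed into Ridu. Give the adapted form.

Under (C)(C)V, the unsyllabifiable consonants are /ð/, /z/, /l/ (no codas are permitted; onsets may contain at most 2 consonants).
Each unlicensed consonant becomes the onset of a new syllable: /ð/ → /ðo/, /z/ → /zʊ/, /l/ → /lʊ/.

wdoðomθəfʊzʊlʊ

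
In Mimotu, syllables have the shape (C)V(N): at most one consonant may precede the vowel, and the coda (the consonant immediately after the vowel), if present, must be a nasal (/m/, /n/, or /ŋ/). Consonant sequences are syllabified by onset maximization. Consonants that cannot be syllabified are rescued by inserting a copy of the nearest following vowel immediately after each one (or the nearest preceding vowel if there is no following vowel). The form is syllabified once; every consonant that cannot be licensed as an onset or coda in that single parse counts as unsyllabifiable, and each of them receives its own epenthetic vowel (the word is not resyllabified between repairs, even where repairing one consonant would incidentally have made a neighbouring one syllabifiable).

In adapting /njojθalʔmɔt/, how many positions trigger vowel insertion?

The unsyllabifiable consonants are /n/, /j/, /l/, /ʔ/, /t/; each receives one epenthetic vowel.

5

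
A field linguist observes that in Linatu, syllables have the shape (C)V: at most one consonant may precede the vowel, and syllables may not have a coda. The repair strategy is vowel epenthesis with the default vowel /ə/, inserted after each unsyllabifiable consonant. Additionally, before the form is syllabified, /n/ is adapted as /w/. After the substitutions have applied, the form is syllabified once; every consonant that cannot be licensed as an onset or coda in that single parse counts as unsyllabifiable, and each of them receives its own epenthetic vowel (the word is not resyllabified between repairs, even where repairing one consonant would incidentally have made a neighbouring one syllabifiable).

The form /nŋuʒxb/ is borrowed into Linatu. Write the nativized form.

Substitution: /n/ → /w/, giving /wŋuʒxb/.
Under (C)V, the unsyllabifiable consonants are /w/, /ʒ/, /x/, /b/ (no codas are permitted; onsets are limited to one consonant).
Epenthesis after each stranded consonant: /w/ → /wə/, /ʒ/ → /ʒə/, /x/ → /xə/, /b/ → /bə/.

wəŋuʒəxəbə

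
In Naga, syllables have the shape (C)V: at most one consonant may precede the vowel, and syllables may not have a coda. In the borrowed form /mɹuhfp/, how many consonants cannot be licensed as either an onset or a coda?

Under (C)V, the unsyllabifiable consonants are /m/, /h/, /f/, /p/ (no codas are permitted; onsets are limited to one consonant).

4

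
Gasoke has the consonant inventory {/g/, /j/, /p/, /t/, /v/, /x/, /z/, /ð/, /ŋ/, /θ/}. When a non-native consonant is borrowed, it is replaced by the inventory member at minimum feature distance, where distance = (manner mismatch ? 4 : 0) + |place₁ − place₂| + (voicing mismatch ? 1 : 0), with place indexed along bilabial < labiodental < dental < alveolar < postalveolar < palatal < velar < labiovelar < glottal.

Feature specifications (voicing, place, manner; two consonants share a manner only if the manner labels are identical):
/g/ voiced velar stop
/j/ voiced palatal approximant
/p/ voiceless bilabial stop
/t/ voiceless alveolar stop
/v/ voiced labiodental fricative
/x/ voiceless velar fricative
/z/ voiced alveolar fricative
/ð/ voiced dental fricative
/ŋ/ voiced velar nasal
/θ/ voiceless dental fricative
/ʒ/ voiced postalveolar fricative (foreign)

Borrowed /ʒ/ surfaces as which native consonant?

z

/z/ is closest: same manner (fricative), place distance 1 (postalveolar→alveolar), same voicing; total 1. Next closest is /ð/ at distance 2.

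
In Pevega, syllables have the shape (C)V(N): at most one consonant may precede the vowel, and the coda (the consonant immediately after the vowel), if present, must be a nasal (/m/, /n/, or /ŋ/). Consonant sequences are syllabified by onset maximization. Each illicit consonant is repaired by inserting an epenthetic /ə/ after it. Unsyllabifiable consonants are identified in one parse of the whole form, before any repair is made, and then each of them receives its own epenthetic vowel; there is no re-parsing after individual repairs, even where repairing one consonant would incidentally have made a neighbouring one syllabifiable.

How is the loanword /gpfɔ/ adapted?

Under (C)V(N), the unsyllabifiable consonants are /g/, /p/ (only a nasal (/m/, /n/, or /ŋ/) is licensed in coda position; onsets are limited to one consonant).
Epenthesis after each stranded consonant: /g/ → /gə/, /p/ → /pə/.

gəpəfɔ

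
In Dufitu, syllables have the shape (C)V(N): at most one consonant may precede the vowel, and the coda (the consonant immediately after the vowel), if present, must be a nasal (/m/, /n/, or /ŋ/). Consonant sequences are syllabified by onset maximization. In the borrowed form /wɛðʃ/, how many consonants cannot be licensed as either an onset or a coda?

2

Syllabifying with onset maximization leaves /ð/, /ʃ/ stranded (only a nasal (/m/, /n/, or /ŋ/) is licensed in coda position; onsets are limited to one consonant).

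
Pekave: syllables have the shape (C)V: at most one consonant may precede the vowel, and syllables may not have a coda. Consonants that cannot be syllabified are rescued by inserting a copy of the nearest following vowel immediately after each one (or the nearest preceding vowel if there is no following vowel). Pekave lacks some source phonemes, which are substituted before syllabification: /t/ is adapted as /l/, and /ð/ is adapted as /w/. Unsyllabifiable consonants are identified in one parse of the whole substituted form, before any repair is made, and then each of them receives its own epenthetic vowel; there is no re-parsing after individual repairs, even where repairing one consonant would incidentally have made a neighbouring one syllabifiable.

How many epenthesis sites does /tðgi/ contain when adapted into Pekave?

2

After substitution the input is /lwgi/.
The unsyllabifiable consonants are /l/, /w/; each receives one epenthetic vowel.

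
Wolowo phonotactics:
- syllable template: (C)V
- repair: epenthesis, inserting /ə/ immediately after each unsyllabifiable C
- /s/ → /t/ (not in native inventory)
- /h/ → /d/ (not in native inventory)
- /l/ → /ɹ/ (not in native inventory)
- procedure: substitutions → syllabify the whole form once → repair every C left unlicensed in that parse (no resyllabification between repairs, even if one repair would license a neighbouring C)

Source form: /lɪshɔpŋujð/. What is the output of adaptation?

ɹɪtədɔpəŋujəðə

Substitution: /l/ → /ɹ/, /s/ → /t/, /h/ → /d/, giving /ɹɪtdɔpŋujð/.
Under (C)V, the unsyllabifiable consonants are /t/, /p/, /j/, /ð/ (no codas are permitted; onsets are limited to one consonant).
Inserting the epenthetic vowel yields /t/ → /tə/, /p/ → /pə/, /j/ → /jə/, /ð/ → /ðə/.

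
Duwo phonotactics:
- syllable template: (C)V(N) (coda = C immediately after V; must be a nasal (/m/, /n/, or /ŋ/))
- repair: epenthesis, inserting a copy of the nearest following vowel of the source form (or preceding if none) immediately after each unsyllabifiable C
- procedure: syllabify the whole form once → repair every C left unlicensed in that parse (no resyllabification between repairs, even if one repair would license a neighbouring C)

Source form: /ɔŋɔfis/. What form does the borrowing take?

Under (C)V(N), the unsyllabifiable consonants are /s/ (only a nasal (/m/, /n/, or /ŋ/) is licensed in coda position; onsets are limited to one consonant).
Inserting the epenthetic vowel yields /s/ → /si/.

ɔŋɔfisi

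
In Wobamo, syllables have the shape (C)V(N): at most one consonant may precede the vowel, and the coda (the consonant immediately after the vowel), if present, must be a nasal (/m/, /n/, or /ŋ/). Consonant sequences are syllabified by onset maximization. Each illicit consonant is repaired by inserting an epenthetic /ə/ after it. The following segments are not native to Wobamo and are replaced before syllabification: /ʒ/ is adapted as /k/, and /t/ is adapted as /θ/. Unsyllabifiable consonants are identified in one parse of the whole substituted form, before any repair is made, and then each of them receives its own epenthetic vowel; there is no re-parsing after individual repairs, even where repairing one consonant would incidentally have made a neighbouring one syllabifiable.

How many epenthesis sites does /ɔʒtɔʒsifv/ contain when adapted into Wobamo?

After substitution the input is /ɔkθɔksifv/.
The unsyllabifiable consonants are /k/, /k/, /f/, /v/; each receives one epenthetic vowel.

4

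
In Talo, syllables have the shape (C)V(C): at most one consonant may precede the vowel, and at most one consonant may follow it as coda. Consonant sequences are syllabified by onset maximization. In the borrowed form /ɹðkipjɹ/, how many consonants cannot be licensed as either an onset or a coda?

Under (C)V(C), the unsyllabifiable consonants are /ɹ/, /ð/, /j/, /ɹ/ (at most one coda consonant is licensed; onsets are limited to one consonant).

4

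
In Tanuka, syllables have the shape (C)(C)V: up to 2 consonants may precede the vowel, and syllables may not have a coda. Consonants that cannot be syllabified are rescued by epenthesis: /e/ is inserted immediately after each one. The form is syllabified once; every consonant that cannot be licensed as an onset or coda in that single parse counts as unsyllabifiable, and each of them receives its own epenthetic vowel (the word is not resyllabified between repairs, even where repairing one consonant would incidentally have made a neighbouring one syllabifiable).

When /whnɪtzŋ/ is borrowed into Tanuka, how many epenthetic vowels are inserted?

4

The unsyllabifiable consonants are /w/, /t/, /z/, /ŋ/; each receives one epenthetic vowel.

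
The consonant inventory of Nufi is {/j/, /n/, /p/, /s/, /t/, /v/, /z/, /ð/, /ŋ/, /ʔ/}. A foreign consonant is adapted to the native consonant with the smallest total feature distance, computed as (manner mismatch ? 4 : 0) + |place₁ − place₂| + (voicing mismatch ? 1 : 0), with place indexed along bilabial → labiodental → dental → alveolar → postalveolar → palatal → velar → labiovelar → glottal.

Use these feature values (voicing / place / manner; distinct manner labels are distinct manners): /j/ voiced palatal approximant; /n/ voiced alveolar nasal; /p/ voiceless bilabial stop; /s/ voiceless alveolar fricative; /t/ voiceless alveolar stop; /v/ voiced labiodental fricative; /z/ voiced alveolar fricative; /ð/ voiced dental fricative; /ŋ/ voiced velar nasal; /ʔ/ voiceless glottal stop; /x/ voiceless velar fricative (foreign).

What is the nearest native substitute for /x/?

/s/ is closest: same manner (fricative), place distance 3 (velar→alveolar), same voicing; total 3. Next closest is /z/ at distance 4.

s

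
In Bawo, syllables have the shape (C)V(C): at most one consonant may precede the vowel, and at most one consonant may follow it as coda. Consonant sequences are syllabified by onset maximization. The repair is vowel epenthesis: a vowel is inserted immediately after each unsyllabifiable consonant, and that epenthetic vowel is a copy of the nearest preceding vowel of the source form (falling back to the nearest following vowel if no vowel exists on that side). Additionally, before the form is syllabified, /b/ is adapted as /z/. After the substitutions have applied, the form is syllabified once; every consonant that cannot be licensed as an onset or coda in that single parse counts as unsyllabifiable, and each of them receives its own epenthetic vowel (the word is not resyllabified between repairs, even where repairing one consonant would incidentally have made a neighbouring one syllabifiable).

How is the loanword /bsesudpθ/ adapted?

Substitution: /b/ → /z/, giving /zsesudpθ/.
Under (C)V(C), the unsyllabifiable consonants are /z/, /p/, /θ/ (at most one coda consonant is licensed; onsets are limited to one consonant).
Inserting the epenthetic vowel yields /z/ → /ze/, /p/ → /pu/, /θ/ → /θu/.

zesesudpuθu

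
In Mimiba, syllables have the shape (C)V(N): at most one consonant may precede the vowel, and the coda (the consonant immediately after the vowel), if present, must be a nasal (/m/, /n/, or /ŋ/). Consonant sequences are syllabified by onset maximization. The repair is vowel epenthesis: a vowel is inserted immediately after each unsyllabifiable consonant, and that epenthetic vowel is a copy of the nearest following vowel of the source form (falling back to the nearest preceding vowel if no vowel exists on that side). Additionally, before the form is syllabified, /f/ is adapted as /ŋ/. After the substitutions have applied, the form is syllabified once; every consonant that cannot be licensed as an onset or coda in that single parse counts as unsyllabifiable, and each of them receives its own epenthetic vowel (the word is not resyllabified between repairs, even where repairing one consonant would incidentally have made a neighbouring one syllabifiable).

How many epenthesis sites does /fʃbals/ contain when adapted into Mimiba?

4

After substitution the input is /ŋʃbals/.
The unsyllabifiable consonants are /ŋ/, /ʃ/, /l/, /s/; each receives one epenthetic vowel.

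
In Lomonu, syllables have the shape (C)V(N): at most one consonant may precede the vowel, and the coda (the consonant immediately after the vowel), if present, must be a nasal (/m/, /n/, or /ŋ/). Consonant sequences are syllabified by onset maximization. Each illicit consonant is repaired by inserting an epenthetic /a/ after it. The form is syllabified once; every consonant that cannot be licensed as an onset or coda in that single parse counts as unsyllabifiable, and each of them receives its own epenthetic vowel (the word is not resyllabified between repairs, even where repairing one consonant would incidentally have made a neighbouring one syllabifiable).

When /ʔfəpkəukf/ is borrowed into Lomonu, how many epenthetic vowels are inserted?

4

The unsyllabifiable consonants are /ʔ/, /p/, /k/, /f/; each receives one epenthetic vowel.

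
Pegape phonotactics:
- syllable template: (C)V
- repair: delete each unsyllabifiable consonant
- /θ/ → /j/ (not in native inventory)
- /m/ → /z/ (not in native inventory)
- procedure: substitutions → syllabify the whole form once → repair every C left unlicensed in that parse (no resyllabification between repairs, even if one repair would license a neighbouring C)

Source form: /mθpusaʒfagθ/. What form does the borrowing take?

Substitution: /m/ → /z/, /θ/ → /j/, giving /zjpusaʒfagj/.
The consonants /z/, /j/, /ʒ/, /g/, /j/ cannot be parsed into a legal (C)V syllable (no codas are permitted; onsets are limited to one consonant).
Deleting the stranded consonants removes /z/, /j/, /ʒ/, /g/, /j/.

pusafa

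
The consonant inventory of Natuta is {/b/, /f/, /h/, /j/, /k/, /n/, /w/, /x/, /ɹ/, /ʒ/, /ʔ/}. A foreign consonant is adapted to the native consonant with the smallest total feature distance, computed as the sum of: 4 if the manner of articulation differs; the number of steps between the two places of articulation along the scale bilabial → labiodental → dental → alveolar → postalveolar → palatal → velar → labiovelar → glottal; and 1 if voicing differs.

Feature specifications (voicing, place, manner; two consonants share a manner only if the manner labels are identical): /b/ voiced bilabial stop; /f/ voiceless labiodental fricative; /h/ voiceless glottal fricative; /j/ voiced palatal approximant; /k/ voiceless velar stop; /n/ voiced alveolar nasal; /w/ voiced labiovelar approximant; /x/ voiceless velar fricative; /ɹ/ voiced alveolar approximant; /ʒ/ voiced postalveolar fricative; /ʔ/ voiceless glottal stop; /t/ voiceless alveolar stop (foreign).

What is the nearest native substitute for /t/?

k

/k/ is closest: same manner (stop), place distance 3 (alveolar→velar), same voicing; total 3. Next closest is /b/ at distance 4.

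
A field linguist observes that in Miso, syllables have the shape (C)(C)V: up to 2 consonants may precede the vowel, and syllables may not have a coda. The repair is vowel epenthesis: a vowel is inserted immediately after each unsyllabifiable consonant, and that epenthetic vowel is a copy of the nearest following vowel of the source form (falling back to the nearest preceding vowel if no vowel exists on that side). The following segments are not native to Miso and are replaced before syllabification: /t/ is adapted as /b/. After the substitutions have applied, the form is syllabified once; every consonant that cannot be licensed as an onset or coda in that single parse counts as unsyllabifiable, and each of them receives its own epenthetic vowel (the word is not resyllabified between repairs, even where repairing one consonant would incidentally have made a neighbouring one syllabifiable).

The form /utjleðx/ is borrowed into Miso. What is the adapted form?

ubejleðexe

Substitution: /t/ → /b/, giving /ubjleðx/.
Under (C)(C)V, the unsyllabifiable consonants are /b/, /ð/, /x/ (no codas are permitted; onsets may contain at most 2 consonants).
Epenthesis after each stranded consonant: /b/ → /be/, /ð/ → /ðe/, /x/ → /xe/.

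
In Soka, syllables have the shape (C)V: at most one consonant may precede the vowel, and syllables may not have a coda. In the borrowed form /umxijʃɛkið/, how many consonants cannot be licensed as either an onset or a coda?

Under (C)V, the unsyllabifiable consonants are /m/, /j/, /ð/ (no codas are permitted; onsets are limited to one consonant).

3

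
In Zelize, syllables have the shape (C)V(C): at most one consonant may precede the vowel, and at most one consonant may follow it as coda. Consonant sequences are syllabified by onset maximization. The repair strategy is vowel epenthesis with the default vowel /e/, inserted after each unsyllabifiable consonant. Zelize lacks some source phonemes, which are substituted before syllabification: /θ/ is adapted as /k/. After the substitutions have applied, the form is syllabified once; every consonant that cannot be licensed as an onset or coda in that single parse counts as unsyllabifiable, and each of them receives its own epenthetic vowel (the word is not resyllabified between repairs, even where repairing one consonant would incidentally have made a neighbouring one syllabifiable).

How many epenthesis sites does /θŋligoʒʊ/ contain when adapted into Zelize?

2

After substitution the input is /kŋligoʒʊ/.
The unsyllabifiable consonants are /k/, /ŋ/; each receives one epenthetic vowel.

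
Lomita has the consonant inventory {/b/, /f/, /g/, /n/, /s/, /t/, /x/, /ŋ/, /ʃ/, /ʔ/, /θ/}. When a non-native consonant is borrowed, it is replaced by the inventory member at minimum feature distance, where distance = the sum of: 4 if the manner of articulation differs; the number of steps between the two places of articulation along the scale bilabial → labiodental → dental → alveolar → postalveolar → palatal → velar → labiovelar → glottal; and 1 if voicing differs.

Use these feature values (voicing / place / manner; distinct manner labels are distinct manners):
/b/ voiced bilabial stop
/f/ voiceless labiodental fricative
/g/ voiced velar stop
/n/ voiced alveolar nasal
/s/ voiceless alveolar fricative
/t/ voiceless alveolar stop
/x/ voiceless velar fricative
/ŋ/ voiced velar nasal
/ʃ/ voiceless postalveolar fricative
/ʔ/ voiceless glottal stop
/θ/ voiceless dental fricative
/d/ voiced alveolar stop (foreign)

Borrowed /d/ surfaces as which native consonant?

/t/ is closest: same manner (stop), place distance 0 (alveolar→alveolar), voicing differs (+1); total 1. Next closest is /b/ at distance 3.

t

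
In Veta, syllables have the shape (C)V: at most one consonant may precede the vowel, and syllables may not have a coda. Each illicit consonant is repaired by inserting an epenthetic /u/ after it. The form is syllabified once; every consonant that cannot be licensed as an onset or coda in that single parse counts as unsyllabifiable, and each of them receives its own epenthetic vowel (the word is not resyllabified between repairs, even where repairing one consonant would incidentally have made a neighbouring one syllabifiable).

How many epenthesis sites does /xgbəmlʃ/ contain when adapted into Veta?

The unsyllabifiable consonants are /x/, /g/, /m/, /l/, /ʃ/; each receives one epenthetic vowel.

5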